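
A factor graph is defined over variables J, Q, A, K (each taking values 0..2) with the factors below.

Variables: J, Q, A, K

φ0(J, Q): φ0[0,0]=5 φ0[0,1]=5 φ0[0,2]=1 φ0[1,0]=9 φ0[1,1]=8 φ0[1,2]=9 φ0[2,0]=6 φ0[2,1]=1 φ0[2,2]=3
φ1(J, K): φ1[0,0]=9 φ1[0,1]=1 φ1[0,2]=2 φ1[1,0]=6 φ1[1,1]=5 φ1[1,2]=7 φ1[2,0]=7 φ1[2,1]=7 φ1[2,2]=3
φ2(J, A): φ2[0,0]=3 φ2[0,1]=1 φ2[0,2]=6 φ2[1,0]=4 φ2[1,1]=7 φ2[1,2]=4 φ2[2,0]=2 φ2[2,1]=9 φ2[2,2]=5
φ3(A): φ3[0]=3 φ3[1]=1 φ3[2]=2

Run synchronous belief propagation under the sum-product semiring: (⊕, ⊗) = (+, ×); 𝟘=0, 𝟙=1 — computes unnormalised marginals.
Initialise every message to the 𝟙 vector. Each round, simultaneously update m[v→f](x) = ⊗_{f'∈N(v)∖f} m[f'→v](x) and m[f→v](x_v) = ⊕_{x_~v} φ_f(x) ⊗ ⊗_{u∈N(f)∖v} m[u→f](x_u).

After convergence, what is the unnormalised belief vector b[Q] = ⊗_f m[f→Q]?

b[Q] = [8244, 5633, 5913]

init: all messages = 𝟙 over 3 values
r1 m[φ0→J] = [11, 26, 10]
r1 m[φ0→Q] = [20, 14, 13]
r1 m[φ1→J] = [12, 18, 17]
r1 m[φ1→K] = [22, 13, 12]
r1 m[φ2→J] = [10, 15, 16]
r1 m[φ2→A] = [9, 17, 15]
r1 m[φ3→A] = [3, 1, 2]
r1 m[J→φ0] = [1, 1, 1]
r1 m[J→φ1] = [1, 1, 1]
r1 m[J→φ2] = [1, 1, 1]
r1 m[Q→φ0] = [1, 1, 1]
r1 m[A→φ2] = [1, 1, 1]
r1 m[A→φ3] = [1, 1, 1]
r1 m[K→φ1] = [1, 1, 1]
r2 m[φ0→J] = [11, 26, 10]
r2 m[φ0→Q] = [20, 14, 13]
r2 m[φ1→J] = [12, 18, 17]
r2 m[φ1→K] = [22, 13, 12]
r2 m[φ2→J] = [10, 15, 16]
r2 m[φ2→A] = [9, 17, 15]
r2 m[φ3→A] = [3, 1, 2]
r2 m[J→φ0] = [120, 270, 272]
r2 m[J→φ1] = [110, 390, 160]
r2 m[J→φ2] = [132, 468, 170]
r2 m[Q→φ0] = [1, 1, 1]
r2 m[A→φ2] = [3, 1, 2]
r2 m[A→φ3] = [9, 17, 15]
r2 m[K→φ1] = [1, 1, 1]
r3 m[φ0→J] = [11, 26, 10]
r3 m[φ0→Q] = [4662, 3032, 3366]
r3 m[φ1→J] = [12, 18, 17]
r3 m[φ1→K] = [4450, 3180, 3430]
r3 m[φ2→J] = [22, 27, 25]
r3 m[φ2→A] = [2608, 4938, 3514]
r3 m[φ3→A] = [3, 1, 2]
r3 m[J→φ0] = [120, 270, 272]
r3 m[J→φ1] = [110, 390, 160]
r3 m[J→φ2] = [132, 468, 170]
r3 m[Q→φ0] = [1, 1, 1]
r3 m[A→φ2] = [3, 1, 2]
r3 m[A→φ3] = [9, 17, 15]
r3 m[K→φ1] = [1, 1, 1]
r4 m[φ0→J] = [11, 26, 10]
r4 m[φ0→Q] = [4662, 3032, 3366]
r4 m[φ1→J] = [12, 18, 17]
r4 m[φ1→K] = [4450, 3180, 3430]
r4 m[φ2→J] = [22, 27, 25]
r4 m[φ2→A] = [2608, 4938, 3514]
r4 m[φ3→A] = [3, 1, 2]
r4 m[J→φ0] = [264, 486, 425]
r4 m[J→φ1] = [242, 702, 250]
r4 m[J→φ2] = [132, 468, 170]
r4 m[Q→φ0] = [1, 1, 1]
r4 m[A→φ2] = [3, 1, 2]
r4 m[A→φ3] = [2608, 4938, 3514]
r4 m[K→φ1] = [1, 1, 1]
r5 m[φ0→J] = [11, 26, 10]
r5 m[φ0→Q] = [8244, 5633, 5913]
r5 m[φ1→J] = [12, 18, 17]
r5 m[φ1→K] = [8140, 5502, 6148]
r5 m[φ2→J] = [22, 27, 25]
r5 m[φ2→A] = [2608, 4938, 3514]
r5 m[φ3→A] = [3, 1, 2]
r5 m[J→φ0] = [264, 486, 425]
r5 m[J→φ1] = [242, 702, 250]
r5 m[J→φ2] = [132, 468, 170]
r5 m[Q→φ0] = [1, 1, 1]
r5 m[A→φ2] = [3, 1, 2]
r5 m[A→φ3] = [2608, 4938, 3514]
r5 m[K→φ1] = [1, 1, 1]
r6 m[φ0→J] = [11, 26, 10]
r6 m[φ0→Q] = [8244, 5633, 5913]
r6 m[φ1→J] = [12, 18, 17]
r6 m[φ1→K] = [8140, 5502, 6148]
r6 m[φ2→J] = [22, 27, 25]
r6 m[φ2→A] = [2608, 4938, 3514]
r6 m[φ3→A] = [3, 1, 2]
r6 m[J→φ0] = [264, 486, 425]
r6 m[J→φ1] = [242, 702, 250]
r6 m[J→φ2] = [132, 468, 170]
r6 m[Q→φ0] = [1, 1, 1]
r6 m[A→φ2] = [3, 1, 2]
r6 m[A→φ3] = [2608, 4938, 3514]
r6 m[K→φ1] = [1, 1, 1]
fixed point reached at round 6
b[Q] = ⊗ incoming = [8244, 5633, 5913]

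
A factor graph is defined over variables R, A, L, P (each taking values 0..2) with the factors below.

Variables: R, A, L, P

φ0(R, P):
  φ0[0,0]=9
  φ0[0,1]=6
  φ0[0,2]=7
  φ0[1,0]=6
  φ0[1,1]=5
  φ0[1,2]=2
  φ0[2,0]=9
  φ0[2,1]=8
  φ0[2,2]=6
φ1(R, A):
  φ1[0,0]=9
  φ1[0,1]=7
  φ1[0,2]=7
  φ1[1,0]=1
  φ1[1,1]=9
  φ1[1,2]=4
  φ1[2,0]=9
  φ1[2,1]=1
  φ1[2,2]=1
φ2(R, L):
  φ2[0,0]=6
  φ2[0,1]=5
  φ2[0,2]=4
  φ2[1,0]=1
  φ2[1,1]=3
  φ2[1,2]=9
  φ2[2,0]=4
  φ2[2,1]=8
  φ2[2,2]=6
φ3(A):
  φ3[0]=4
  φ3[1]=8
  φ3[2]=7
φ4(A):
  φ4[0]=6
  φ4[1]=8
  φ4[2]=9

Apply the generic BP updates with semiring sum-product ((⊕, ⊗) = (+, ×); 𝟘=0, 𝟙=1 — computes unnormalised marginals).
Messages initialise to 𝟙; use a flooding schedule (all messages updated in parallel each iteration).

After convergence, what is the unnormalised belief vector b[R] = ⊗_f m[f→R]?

init: all messages = 𝟙 over 3 values
r1 m[φ0→R] = [22, 13, 23]
r1 m[φ0→P] = [24, 19, 15]
r1 m[φ1→R] = [23, 14, 11]
r1 m[φ1→A] = [19, 17, 12]
r1 m[φ2→R] = [15, 13, 18]
r1 m[φ2→L] = [11, 16, 19]
r1 m[φ3→A] = [4, 8, 7]
r1 m[φ4→A] = [6, 8, 9]
r1 m[R→φ0] = [1, 1, 1]
r1 m[R→φ1] = [1, 1, 1]
r1 m[R→φ2] = [1, 1, 1]
r1 m[A→φ1] = [1, 1, 1]
r1 m[A→φ3] = [1, 1, 1]
r1 m[A→φ4] = [1, 1, 1]
r1 m[L→φ2] = [1, 1, 1]
r1 m[P→φ0] = [1, 1, 1]
r2 m[φ0→R] = [22, 13, 23]
r2 m[φ0→P] = [24, 19, 15]
r2 m[φ1→R] = [23, 14, 11]
r2 m[φ1→A] = [19, 17, 12]
r2 m[φ2→R] = [15, 13, 18]
r2 m[φ2→L] = [11, 16, 19]
r2 m[φ3→A] = [4, 8, 7]
r2 m[φ4→A] = [6, 8, 9]
r2 m[R→φ0] = [345, 182, 198]
r2 m[R→φ1] = [330, 169, 414]
r2 m[R→φ2] = [506, 182, 253]
r2 m[A→φ1] = [24, 64, 63]
r2 m[A→φ3] = [114, 136, 108]
r2 m[A→φ4] = [76, 136, 84]
r2 m[L→φ2] = [1, 1, 1]
r2 m[P→φ0] = [1, 1, 1]
r3 m[φ0→R] = [22, 13, 23]
r3 m[φ0→P] = [5979, 4564, 3967]
r3 m[φ1→R] = [1105, 852, 343]
r3 m[φ1→A] = [6865, 4245, 3400]
r3 m[φ2→R] = [15, 13, 18]
r3 m[φ2→L] = [4230, 5100, 5180]
r3 m[φ3→A] = [4, 8, 7]
r3 m[φ4→A] = [6, 8, 9]
r3 m[R→φ0] = [345, 182, 198]
r3 m[R→φ1] = [330, 169, 414]
r3 m[R→φ2] = [506, 182, 253]
r3 m[A→φ1] = [24, 64, 63]
r3 m[A→φ3] = [114, 136, 108]
r3 m[A→φ4] = [76, 136, 84]
r3 m[L→φ2] = [1, 1, 1]
r3 m[P→φ0] = [1, 1, 1]
r4 m[φ0→R] = [22, 13, 23]
r4 m[φ0→P] = [5979, 4564, 3967]
r4 m[φ1→R] = [1105, 852, 343]
r4 m[φ1→A] = [6865, 4245, 3400]
r4 m[φ2→R] = [15, 13, 18]
r4 m[φ2→L] = [4230, 5100, 5180]
r4 m[φ3→A] = [4, 8, 7]
r4 m[φ4→A] = [6, 8, 9]
r4 m[R→φ0] = [16575, 11076, 6174]
r4 m[R→φ1] = [330, 169, 414]
r4 m[R→φ2] = [24310, 11076, 7889]
r4 m[A→φ1] = [24, 64, 63]
r4 m[A→φ3] = [41190, 33960, 30600]
r4 m[A→φ4] = [27460, 33960, 23800]
r4 m[L→φ2] = [1, 1, 1]
r4 m[P→φ0] = [1, 1, 1]
r5 m[φ0→R] = [22, 13, 23]
r5 m[φ0→P] = [271197, 204222, 175221]
r5 m[φ1→R] = [1105, 852, 343]
r5 m[φ1→A] = [6865, 4245, 3400]
r5 m[φ2→R] = [15, 13, 18]
r5 m[φ2→L] = [188492, 217890, 244258]
r5 m[φ3→A] = [4, 8, 7]
r5 m[φ4→A] = [6, 8, 9]
r5 m[R→φ0] = [16575, 11076, 6174]
r5 m[R→φ1] = [330, 169, 414]
r5 m[R→φ2] = [24310, 11076, 7889]
r5 m[A→φ1] = [24, 64, 63]
r5 m[A→φ3] = [41190, 33960, 30600]
r5 m[A→φ4] = [27460, 33960, 23800]
r5 m[L→φ2] = [1, 1, 1]
r5 m[P→φ0] = [1, 1, 1]
r6 m[φ0→R] = [22, 13, 23]
r6 m[φ0→P] = [271197, 204222, 175221]
r6 m[φ1→R] = [1105, 852, 343]
r6 m[φ1→A] = [6865, 4245, 3400]
r6 m[φ2→R] = [15, 13, 18]
r6 m[φ2→L] = [188492, 217890, 244258]
r6 m[φ3→A] = [4, 8, 7]
r6 m[φ4→A] = [6, 8, 9]
r6 m[R→φ0] = [16575, 11076, 6174]
r6 m[R→φ1] = [330, 169, 414]
r6 m[R→φ2] = [24310, 11076, 7889]
r6 m[A→φ1] = [24, 64, 63]
r6 m[A→φ3] = [41190, 33960, 30600]
r6 m[A→φ4] = [27460, 33960, 23800]
r6 m[L→φ2] = [1, 1, 1]
r6 m[P→φ0] = [1, 1, 1]
fixed point reached at round 6
b[R] = ⊗ incoming = [364650, 143988, 142002]

b[R] = [364650, 143988, 142002]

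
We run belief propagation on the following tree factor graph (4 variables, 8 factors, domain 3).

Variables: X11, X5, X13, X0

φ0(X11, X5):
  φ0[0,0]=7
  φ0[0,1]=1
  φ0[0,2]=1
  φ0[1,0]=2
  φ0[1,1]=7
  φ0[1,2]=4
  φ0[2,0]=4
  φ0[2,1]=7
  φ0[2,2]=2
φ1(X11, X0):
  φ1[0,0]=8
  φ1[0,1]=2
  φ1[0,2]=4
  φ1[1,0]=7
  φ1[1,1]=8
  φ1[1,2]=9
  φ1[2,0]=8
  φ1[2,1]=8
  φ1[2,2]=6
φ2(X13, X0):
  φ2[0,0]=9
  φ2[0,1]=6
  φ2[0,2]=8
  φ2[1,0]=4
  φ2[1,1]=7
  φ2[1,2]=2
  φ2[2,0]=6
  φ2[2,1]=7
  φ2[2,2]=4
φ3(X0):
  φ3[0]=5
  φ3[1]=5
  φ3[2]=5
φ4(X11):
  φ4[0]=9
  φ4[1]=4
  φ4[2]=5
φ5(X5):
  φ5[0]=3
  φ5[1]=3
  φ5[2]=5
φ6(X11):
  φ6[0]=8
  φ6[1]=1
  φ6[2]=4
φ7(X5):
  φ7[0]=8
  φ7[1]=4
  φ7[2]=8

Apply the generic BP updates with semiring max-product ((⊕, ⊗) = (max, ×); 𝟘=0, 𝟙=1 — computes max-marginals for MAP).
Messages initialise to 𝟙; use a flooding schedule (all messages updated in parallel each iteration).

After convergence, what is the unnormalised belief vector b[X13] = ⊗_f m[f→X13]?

init: all messages = 𝟙 over 3 values
r1 m[φ0→X11] = [7, 7, 7]
r1 m[φ0→X5] = [7, 7, 4]
r1 m[φ1→X11] = [8, 9, 8]
r1 m[φ1→X0] = [8, 8, 9]
r1 m[φ2→X13] = [9, 7, 7]
r1 m[φ2→X0] = [9, 7, 8]
r1 m[φ3→X0] = [5, 5, 5]
r1 m[φ4→X11] = [9, 4, 5]
r1 m[φ5→X5] = [3, 3, 5]
r1 m[φ6→X11] = [8, 1, 4]
r1 m[φ7→X5] = [8, 4, 8]
r1 m[X11→φ0] = [1, 1, 1]
r1 m[X11→φ1] = [1, 1, 1]
r1 m[X11→φ4] = [1, 1, 1]
r1 m[X11→φ6] = [1, 1, 1]
r1 m[X5→φ0] = [1, 1, 1]
r1 m[X5→φ5] = [1, 1, 1]
r1 m[X5→φ7] = [1, 1, 1]
r1 m[X13→φ2] = [1, 1, 1]
r1 m[X0→φ1] = [1, 1, 1]
r1 m[X0→φ2] = [1, 1, 1]
r1 m[X0→φ3] = [1, 1, 1]
r2 m[φ0→X11] = [7, 7, 7]
r2 m[φ0→X5] = [7, 7, 4]
r2 m[φ1→X11] = [8, 9, 8]
r2 m[φ1→X0] = [8, 8, 9]
r2 m[φ2→X13] = [9, 7, 7]
r2 m[φ2→X0] = [9, 7, 8]
r2 m[φ3→X0] = [5, 5, 5]
r2 m[φ4→X11] = [9, 4, 5]
r2 m[φ5→X5] = [3, 3, 5]
r2 m[φ6→X11] = [8, 1, 4]
r2 m[φ7→X5] = [8, 4, 8]
r2 m[X11→φ0] = [576, 36, 160]
r2 m[X11→φ1] = [504, 28, 140]
r2 m[X11→φ4] = [448, 63, 224]
r2 m[X11→φ6] = [504, 252, 280]
r2 m[X5→φ0] = [24, 12, 40]
r2 m[X5→φ5] = [56, 28, 32]
r2 m[X5→φ7] = [21, 21, 20]
r2 m[X13→φ2] = [1, 1, 1]
r2 m[X0→φ1] = [45, 35, 40]
r2 m[X0→φ2] = [40, 40, 45]
r2 m[X0→φ3] = [72, 56, 72]
r3 m[φ0→X11] = [168, 160, 96]
r3 m[φ0→X5] = [4032, 1120, 576]
r3 m[φ1→X11] = [360, 360, 360]
r3 m[φ1→X0] = [4032, 1120, 2016]
r3 m[φ2→X13] = [360, 280, 280]
r3 m[φ2→X0] = [9, 7, 8]
r3 m[φ3→X0] = [5, 5, 5]
r3 m[φ4→X11] = [9, 4, 5]
r3 m[φ5→X5] = [3, 3, 5]
r3 m[φ6→X11] = [8, 1, 4]
r3 m[φ7→X5] = [8, 4, 8]
r3 m[X11→φ0] = [576, 36, 160]
r3 m[X11→φ1] = [504, 28, 140]
r3 m[X11→φ4] = [448, 63, 224]
r3 m[X11→φ6] = [504, 252, 280]
r3 m[X5→φ0] = [24, 12, 40]
r3 m[X5→φ5] = [56, 28, 32]
r3 m[X5→φ7] = [21, 21, 20]
r3 m[X13→φ2] = [1, 1, 1]
r3 m[X0→φ1] = [45, 35, 40]
r3 m[X0→φ2] = [40, 40, 45]
r3 m[X0→φ3] = [72, 56, 72]
r4 m[φ0→X11] = [168, 160, 96]
r4 m[φ0→X5] = [4032, 1120, 576]
r4 m[φ1→X11] = [360, 360, 360]
r4 m[φ1→X0] = [4032, 1120, 2016]
r4 m[φ2→X13] = [360, 280, 280]
r4 m[φ2→X0] = [9, 7, 8]
r4 m[φ3→X0] = [5, 5, 5]
r4 m[φ4→X11] = [9, 4, 5]
r4 m[φ5→X5] = [3, 3, 5]
r4 m[φ6→X11] = [8, 1, 4]
r4 m[φ7→X5] = [8, 4, 8]
r4 m[X11→φ0] = [25920, 1440, 7200]
r4 m[X11→φ1] = [12096, 640, 1920]
r4 m[X11→φ4] = [483840, 57600, 138240]
r4 m[X11→φ6] = [544320, 230400, 172800]
r4 m[X5→φ0] = [24, 12, 40]
r4 m[X5→φ5] = [32256, 4480, 4608]
r4 m[X5→φ7] = [12096, 3360, 2880]
r4 m[X13→φ2] = [1, 1, 1]
r4 m[X0→φ1] = [45, 35, 40]
r4 m[X0→φ2] = [20160, 5600, 10080]
r4 m[X0→φ3] = [36288, 7840, 16128]
r5 m[φ0→X11] = [168, 160, 96]
r5 m[φ0→X5] = [181440, 50400, 25920]
r5 m[φ1→X11] = [360, 360, 360]
r5 m[φ1→X0] = [96768, 24192, 48384]
r5 m[φ2→X13] = [181440, 80640, 120960]
r5 m[φ2→X0] = [9, 7, 8]
r5 m[φ3→X0] = [5, 5, 5]
r5 m[φ4→X11] = [9, 4, 5]
r5 m[φ5→X5] = [3, 3, 5]
r5 m[φ6→X11] = [8, 1, 4]
r5 m[φ7→X5] = [8, 4, 8]
r5 m[X11→φ0] = [25920, 1440, 7200]
r5 m[X11→φ1] = [12096, 640, 1920]
r5 m[X11→φ4] = [483840, 57600, 138240]
r5 m[X11→φ6] = [544320, 230400, 172800]
r5 m[X5→φ0] = [24, 12, 40]
r5 m[X5→φ5] = [32256, 4480, 4608]
r5 m[X5→φ7] = [12096, 3360, 2880]
r5 m[X13→φ2] = [1, 1, 1]
r5 m[X0→φ1] = [45, 35, 40]
r5 m[X0→φ2] = [20160, 5600, 10080]
r5 m[X0→φ3] = [36288, 7840, 16128]
r6 m[φ0→X11] = [168, 160, 96]
r6 m[φ0→X5] = [181440, 50400, 25920]
r6 m[φ1→X11] = [360, 360, 360]
r6 m[φ1→X0] = [96768, 24192, 48384]
r6 m[φ2→X13] = [181440, 80640, 120960]
r6 m[φ2→X0] = [9, 7, 8]
r6 m[φ3→X0] = [5, 5, 5]
r6 m[φ4→X11] = [9, 4, 5]
r6 m[φ5→X5] = [3, 3, 5]
r6 m[φ6→X11] = [8, 1, 4]
r6 m[φ7→X5] = [8, 4, 8]
r6 m[X11→φ0] = [25920, 1440, 7200]
r6 m[X11→φ1] = [12096, 640, 1920]
r6 m[X11→φ4] = [483840, 57600, 138240]
r6 m[X11→φ6] = [544320, 230400, 172800]
r6 m[X5→φ0] = [24, 12, 40]
r6 m[X5→φ5] = [1451520, 201600, 207360]
r6 m[X5→φ7] = [544320, 151200, 129600]
r6 m[X13→φ2] = [1, 1, 1]
r6 m[X0→φ1] = [45, 35, 40]
r6 m[X0→φ2] = [483840, 120960, 241920]
r6 m[X0→φ3] = [870912, 169344, 387072]
r7 m[φ0→X11] = [168, 160, 96]
r7 m[φ0→X5] = [181440, 50400, 25920]
r7 m[φ1→X11] = [360, 360, 360]
r7 m[φ1→X0] = [96768, 24192, 48384]
r7 m[φ2→X13] = [4354560, 1935360, 2903040]
r7 m[φ2→X0] = [9, 7, 8]
r7 m[φ3→X0] = [5, 5, 5]
r7 m[φ4→X11] = [9, 4, 5]
r7 m[φ5→X5] = [3, 3, 5]
r7 m[φ6→X11] = [8, 1, 4]
r7 m[φ7→X5] = [8, 4, 8]
r7 m[X11→φ0] = [25920, 1440, 7200]
r7 m[X11→φ1] = [12096, 640, 1920]
r7 m[X11→φ4] = [483840, 57600, 138240]
r7 m[X11→φ6] = [544320, 230400, 172800]
r7 m[X5→φ0] = [24, 12, 40]
r7 m[X5→φ5] = [1451520, 201600, 207360]
r7 m[X5→φ7] = [544320, 151200, 129600]
r7 m[X13→φ2] = [1, 1, 1]
r7 m[X0→φ1] = [45, 35, 40]
r7 m[X0→φ2] = [483840, 120960, 241920]
r7 m[X0→φ3] = [870912, 169344, 387072]
r8 m[φ0→X11] = [168, 160, 96]
r8 m[φ0→X5] = [181440, 50400, 25920]
r8 m[φ1→X11] = [360, 360, 360]
r8 m[φ1→X0] = [96768, 24192, 48384]
r8 m[φ2→X13] = [4354560, 1935360, 2903040]
r8 m[φ2→X0] = [9, 7, 8]
r8 m[φ3→X0] = [5, 5, 5]
r8 m[φ4→X11] = [9, 4, 5]
r8 m[φ5→X5] = [3, 3, 5]
r8 m[φ6→X11] = [8, 1, 4]
r8 m[φ7→X5] = [8, 4, 8]
r8 m[X11→φ0] = [25920, 1440, 7200]
r8 m[X11→φ1] = [12096, 640, 1920]
r8 m[X11→φ4] = [483840, 57600, 138240]
r8 m[X11→φ6] = [544320, 230400, 172800]
r8 m[X5→φ0] = [24, 12, 40]
r8 m[X5→φ5] = [1451520, 201600, 207360]
r8 m[X5→φ7] = [544320, 151200, 129600]
r8 m[X13→φ2] = [1, 1, 1]
r8 m[X0→φ1] = [45, 35, 40]
r8 m[X0→φ2] = [483840, 120960, 241920]
r8 m[X0→φ3] = [870912, 169344, 387072]
fixed point reached at round 8
b[X13] = ⊗ incoming = [4354560, 1935360, 2903040]

b[X13] = [4354560, 1935360, 2903040]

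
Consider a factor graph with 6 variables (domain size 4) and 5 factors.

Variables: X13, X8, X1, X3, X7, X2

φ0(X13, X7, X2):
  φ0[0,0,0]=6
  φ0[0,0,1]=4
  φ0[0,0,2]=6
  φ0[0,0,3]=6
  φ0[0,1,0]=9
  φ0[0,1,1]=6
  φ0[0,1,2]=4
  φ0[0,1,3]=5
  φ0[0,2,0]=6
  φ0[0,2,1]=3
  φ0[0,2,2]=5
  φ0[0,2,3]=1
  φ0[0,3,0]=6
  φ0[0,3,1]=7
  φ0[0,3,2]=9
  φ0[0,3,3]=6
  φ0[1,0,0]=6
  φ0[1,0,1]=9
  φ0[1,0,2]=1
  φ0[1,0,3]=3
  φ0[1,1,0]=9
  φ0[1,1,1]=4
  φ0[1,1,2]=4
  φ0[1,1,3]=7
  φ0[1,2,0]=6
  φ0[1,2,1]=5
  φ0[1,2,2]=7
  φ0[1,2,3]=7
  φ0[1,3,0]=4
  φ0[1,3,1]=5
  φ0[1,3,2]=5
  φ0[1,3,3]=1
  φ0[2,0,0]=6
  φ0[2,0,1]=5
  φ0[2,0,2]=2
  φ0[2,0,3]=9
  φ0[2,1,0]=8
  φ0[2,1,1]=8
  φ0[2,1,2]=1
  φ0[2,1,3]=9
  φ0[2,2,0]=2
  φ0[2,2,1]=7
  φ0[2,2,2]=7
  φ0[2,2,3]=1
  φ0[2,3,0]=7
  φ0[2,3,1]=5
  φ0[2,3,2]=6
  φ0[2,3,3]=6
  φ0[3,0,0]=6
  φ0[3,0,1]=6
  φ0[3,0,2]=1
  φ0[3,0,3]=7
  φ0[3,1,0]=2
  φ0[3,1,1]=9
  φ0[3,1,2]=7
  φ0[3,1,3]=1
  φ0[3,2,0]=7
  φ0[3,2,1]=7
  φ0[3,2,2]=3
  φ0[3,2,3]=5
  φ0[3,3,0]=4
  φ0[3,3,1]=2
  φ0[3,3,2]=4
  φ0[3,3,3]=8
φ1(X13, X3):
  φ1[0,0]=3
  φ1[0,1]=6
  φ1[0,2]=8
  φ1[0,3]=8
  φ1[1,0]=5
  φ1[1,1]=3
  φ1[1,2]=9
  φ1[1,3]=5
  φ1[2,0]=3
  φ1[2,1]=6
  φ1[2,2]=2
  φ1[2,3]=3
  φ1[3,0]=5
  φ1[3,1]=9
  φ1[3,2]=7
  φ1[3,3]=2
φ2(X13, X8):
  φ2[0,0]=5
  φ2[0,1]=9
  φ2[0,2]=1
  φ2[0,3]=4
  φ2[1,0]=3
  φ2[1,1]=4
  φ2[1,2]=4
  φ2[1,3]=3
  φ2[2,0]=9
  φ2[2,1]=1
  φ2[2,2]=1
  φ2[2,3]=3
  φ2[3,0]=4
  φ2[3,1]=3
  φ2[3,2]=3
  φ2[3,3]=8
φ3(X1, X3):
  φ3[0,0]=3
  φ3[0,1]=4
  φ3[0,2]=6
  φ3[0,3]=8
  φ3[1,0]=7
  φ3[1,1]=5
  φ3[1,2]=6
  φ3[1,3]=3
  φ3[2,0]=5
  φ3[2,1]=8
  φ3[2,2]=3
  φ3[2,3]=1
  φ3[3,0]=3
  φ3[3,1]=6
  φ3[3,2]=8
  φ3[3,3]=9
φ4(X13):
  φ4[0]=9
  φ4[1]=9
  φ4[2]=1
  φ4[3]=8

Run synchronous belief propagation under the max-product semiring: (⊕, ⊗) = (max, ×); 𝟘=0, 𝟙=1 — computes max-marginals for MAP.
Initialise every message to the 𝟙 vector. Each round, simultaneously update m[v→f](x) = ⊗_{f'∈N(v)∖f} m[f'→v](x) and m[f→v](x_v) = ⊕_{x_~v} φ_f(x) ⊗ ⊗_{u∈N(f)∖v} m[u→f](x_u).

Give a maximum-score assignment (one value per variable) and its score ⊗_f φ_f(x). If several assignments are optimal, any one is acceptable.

init: all messages = 𝟙 over 4 values
r1 m[φ0→X13] = [9, 9, 9, 9]
r1 m[φ0→X7] = [9, 9, 7, 9]
r1 m[φ0→X2] = [9, 9, 9, 9]
r1 m[φ1→X13] = [8, 9, 6, 9]
r1 m[φ1→X3] = [5, 9, 9, 8]
r1 m[φ2→X13] = [9, 4, 9, 8]
r1 m[φ2→X8] = [9, 9, 4, 8]
r1 m[φ3→X1] = [8, 7, 8, 9]
r1 m[φ3→X3] = [7, 8, 8, 9]
r1 m[φ4→X13] = [9, 9, 1, 8]
r1 m[X13→φ0] = [1, 1, 1, 1]
r1 m[X13→φ1] = [1, 1, 1, 1]
r1 m[X13→φ2] = [1, 1, 1, 1]
r1 m[X13→φ4] = [1, 1, 1, 1]
r1 m[X8→φ2] = [1, 1, 1, 1]
r1 m[X1→φ3] = [1, 1, 1, 1]
r1 m[X3→φ1] = [1, 1, 1, 1]
r1 m[X3→φ3] = [1, 1, 1, 1]
r1 m[X7→φ0] = [1, 1, 1, 1]
r1 m[X2→φ0] = [1, 1, 1, 1]
r2 m[φ0→X13] = [9, 9, 9, 9]
r2 m[φ0→X7] = [9, 9, 7, 9]
r2 m[φ0→X2] = [9, 9, 9, 9]
r2 m[φ1→X13] = [8, 9, 6, 9]
r2 m[φ1→X3] = [5, 9, 9, 8]
r2 m[φ2→X13] = [9, 4, 9, 8]
r2 m[φ2→X8] = [9, 9, 4, 8]
r2 m[φ3→X1] = [8, 7, 8, 9]
r2 m[φ3→X3] = [7, 8, 8, 9]
r2 m[φ4→X13] = [9, 9, 1, 8]
r2 m[X13→φ0] = [648, 324, 54, 576]
r2 m[X13→φ1] = [729, 324, 81, 576]
r2 m[X13→φ2] = [648, 729, 54, 648]
r2 m[X13→φ4] = [648, 324, 486, 648]
r2 m[X8→φ2] = [1, 1, 1, 1]
r2 m[X1→φ3] = [1, 1, 1, 1]
r2 m[X3→φ1] = [7, 8, 8, 9]
r2 m[X3→φ3] = [5, 9, 9, 8]
r2 m[X7→φ0] = [1, 1, 1, 1]
r2 m[X2→φ0] = [1, 1, 1, 1]
r3 m[φ0→X13] = [9, 9, 9, 9]
r3 m[φ0→X7] = [4032, 5832, 4032, 5832]
r3 m[φ0→X2] = [5832, 5184, 5832, 4608]
r3 m[φ1→X13] = [72, 72, 48, 72]
r3 m[φ1→X3] = [2880, 5184, 5832, 5832]
r3 m[φ2→X13] = [9, 4, 9, 8]
r3 m[φ2→X8] = [3240, 5832, 2916, 5184]
r3 m[φ3→X1] = [64, 54, 72, 72]
r3 m[φ3→X3] = [7, 8, 8, 9]
r3 m[φ4→X13] = [9, 9, 1, 8]
r3 m[X13→φ0] = [648, 324, 54, 576]
r3 m[X13→φ1] = [729, 324, 81, 576]
r3 m[X13→φ2] = [648, 729, 54, 648]
r3 m[X13→φ4] = [648, 324, 486, 648]
r3 m[X8→φ2] = [1, 1, 1, 1]
r3 m[X1→φ3] = [1, 1, 1, 1]
r3 m[X3→φ1] = [7, 8, 8, 9]
r3 m[X3→φ3] = [5, 9, 9, 8]
r3 m[X7→φ0] = [1, 1, 1, 1]
r3 m[X2→φ0] = [1, 1, 1, 1]
r4 m[φ0→X13] = [9, 9, 9, 9]
r4 m[φ0→X7] = [4032, 5832, 4032, 5832]
r4 m[φ0→X2] = [5832, 5184, 5832, 4608]
r4 m[φ1→X13] = [72, 72, 48, 72]
r4 m[φ1→X3] = [2880, 5184, 5832, 5832]
r4 m[φ2→X13] = [9, 4, 9, 8]
r4 m[φ2→X8] = [3240, 5832, 2916, 5184]
r4 m[φ3→X1] = [64, 54, 72, 72]
r4 m[φ3→X3] = [7, 8, 8, 9]
r4 m[φ4→X13] = [9, 9, 1, 8]
r4 m[X13→φ0] = [5832, 2592, 432, 4608]
r4 m[X13→φ1] = [729, 324, 81, 576]
r4 m[X13→φ2] = [5832, 5832, 432, 5184]
r4 m[X13→φ4] = [5832, 2592, 3888, 5184]
r4 m[X8→φ2] = [1, 1, 1, 1]
r4 m[X1→φ3] = [1, 1, 1, 1]
r4 m[X3→φ1] = [7, 8, 8, 9]
r4 m[X3→φ3] = [2880, 5184, 5832, 5832]
r4 m[X7→φ0] = [1, 1, 1, 1]
r4 m[X2→φ0] = [1, 1, 1, 1]
r5 m[φ0→X13] = [9, 9, 9, 9]
r5 m[φ0→X7] = [34992, 52488, 34992, 52488]
r5 m[φ0→X2] = [52488, 41472, 52488, 36864]
r5 m[φ1→X13] = [72, 72, 48, 72]
r5 m[φ1→X3] = [2880, 5184, 5832, 5832]
r5 m[φ2→X13] = [9, 4, 9, 8]
r5 m[φ2→X8] = [29160, 52488, 23328, 41472]
r5 m[φ3→X1] = [46656, 34992, 41472, 52488]
r5 m[φ3→X3] = [7, 8, 8, 9]
r5 m[φ4→X13] = [9, 9, 1, 8]
r5 m[X13→φ0] = [5832, 2592, 432, 4608]
r5 m[X13→φ1] = [729, 324, 81, 576]
r5 m[X13→φ2] = [5832, 5832, 432, 5184]
r5 m[X13→φ4] = [5832, 2592, 3888, 5184]
r5 m[X8→φ2] = [1, 1, 1, 1]
r5 m[X1→φ3] = [1, 1, 1, 1]
r5 m[X3→φ1] = [7, 8, 8, 9]
r5 m[X3→φ3] = [2880, 5184, 5832, 5832]
r5 m[X7→φ0] = [1, 1, 1, 1]
r5 m[X2→φ0] = [1, 1, 1, 1]
r6 m[φ0→X13] = [9, 9, 9, 9]
r6 m[φ0→X7] = [34992, 52488, 34992, 52488]
r6 m[φ0→X2] = [52488, 41472, 52488, 36864]
r6 m[φ1→X13] = [72, 72, 48, 72]
r6 m[φ1→X3] = [2880, 5184, 5832, 5832]
r6 m[φ2→X13] = [9, 4, 9, 8]
r6 m[φ2→X8] = [29160, 52488, 23328, 41472]
r6 m[φ3→X1] = [46656, 34992, 41472, 52488]
r6 m[φ3→X3] = [7, 8, 8, 9]
r6 m[φ4→X13] = [9, 9, 1, 8]
r6 m[X13→φ0] = [5832, 2592, 432, 4608]
r6 m[X13→φ1] = [729, 324, 81, 576]
r6 m[X13→φ2] = [5832, 5832, 432, 5184]
r6 m[X13→φ4] = [5832, 2592, 3888, 5184]
r6 m[X8→φ2] = [1, 1, 1, 1]
r6 m[X1→φ3] = [1, 1, 1, 1]
r6 m[X3→φ1] = [7, 8, 8, 9]
r6 m[X3→φ3] = [2880, 5184, 5832, 5832]
r6 m[X7→φ0] = [1, 1, 1, 1]
r6 m[X2→φ0] = [1, 1, 1, 1]
fixed point reached at round 6
traceback from X13: (X13=0, X8=1, X1=3, X3=3, X7=1, X2=0), score=52488

assignment: (X13=0, X8=1, X1=3, X3=3, X7=1, X2=0); score = 52488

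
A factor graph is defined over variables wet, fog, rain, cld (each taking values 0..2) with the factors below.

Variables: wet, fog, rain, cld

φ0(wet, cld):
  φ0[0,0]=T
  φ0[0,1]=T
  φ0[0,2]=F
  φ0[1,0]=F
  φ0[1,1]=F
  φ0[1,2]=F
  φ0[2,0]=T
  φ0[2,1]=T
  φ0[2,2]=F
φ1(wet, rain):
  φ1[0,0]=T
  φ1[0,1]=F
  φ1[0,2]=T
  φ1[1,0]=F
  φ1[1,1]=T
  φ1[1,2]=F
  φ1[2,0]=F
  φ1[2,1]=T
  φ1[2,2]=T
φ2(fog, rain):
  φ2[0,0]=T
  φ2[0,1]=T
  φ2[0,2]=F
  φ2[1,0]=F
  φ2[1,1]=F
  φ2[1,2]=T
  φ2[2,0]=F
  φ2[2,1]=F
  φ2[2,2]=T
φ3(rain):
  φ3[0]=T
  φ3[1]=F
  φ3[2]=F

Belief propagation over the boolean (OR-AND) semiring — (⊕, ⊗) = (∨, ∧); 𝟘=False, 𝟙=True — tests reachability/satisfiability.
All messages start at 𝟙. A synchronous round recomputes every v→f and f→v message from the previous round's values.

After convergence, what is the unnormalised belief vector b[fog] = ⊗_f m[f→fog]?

b[fog] = [T, F, F]

init: all messages = 𝟙 over 3 values
r1 m[φ0→wet] = [T, F, T]
r1 m[φ0→cld] = [T, T, F]
r1 m[φ1→wet] = [T, T, T]
r1 m[φ1→rain] = [T, T, T]
r1 m[φ2→fog] = [T, T, T]
r1 m[φ2→rain] = [T, T, T]
r1 m[φ3→rain] = [T, F, F]
r1 m[wet→φ0] = [T, T, T]
r1 m[wet→φ1] = [T, T, T]
r1 m[fog→φ2] = [T, T, T]
r1 m[rain→φ1] = [T, T, T]
r1 m[rain→φ2] = [T, T, T]
r1 m[rain→φ3] = [T, T, T]
r1 m[cld→φ0] = [T, T, T]
r2 m[φ0→wet] = [T, F, T]
r2 m[φ0→cld] = [T, T, F]
r2 m[φ1→wet] = [T, T, T]
r2 m[φ1→rain] = [T, T, T]
r2 m[φ2→fog] = [T, T, T]
r2 m[φ2→rain] = [T, T, T]
r2 m[φ3→rain] = [T, F, F]
r2 m[wet→φ0] = [T, T, T]
r2 m[wet→φ1] = [T, F, T]
r2 m[fog→φ2] = [T, T, T]
r2 m[rain→φ1] = [T, F, F]
r2 m[rain→φ2] = [T, F, F]
r2 m[rain→φ3] = [T, T, T]
r2 m[cld→φ0] = [T, T, T]
r3 m[φ0→wet] = [T, F, T]
r3 m[φ0→cld] = [T, T, F]
r3 m[φ1→wet] = [T, F, F]
r3 m[φ1→rain] = [T, T, T]
r3 m[φ2→fog] = [T, F, F]
r3 m[φ2→rain] = [T, T, T]
r3 m[φ3→rain] = [T, F, F]
r3 m[wet→φ0] = [T, T, T]
r3 m[wet→φ1] = [T, F, T]
r3 m[fog→φ2] = [T, T, T]
r3 m[rain→φ1] = [T, F, F]
r3 m[rain→φ2] = [T, F, F]
r3 m[rain→φ3] = [T, T, T]
r3 m[cld→φ0] = [T, T, T]
r4 m[φ0→wet] = [T, F, T]
r4 m[φ0→cld] = [T, T, F]
r4 m[φ1→wet] = [T, F, F]
r4 m[φ1→rain] = [T, T, T]
r4 m[φ2→fog] = [T, F, F]
r4 m[φ2→rain] = [T, T, T]
r4 m[φ3→rain] = [T, F, F]
r4 m[wet→φ0] = [T, F, F]
r4 m[wet→φ1] = [T, F, T]
r4 m[fog→φ2] = [T, T, T]
r4 m[rain→φ1] = [T, F, F]
r4 m[rain→φ2] = [T, F, F]
r4 m[rain→φ3] = [T, T, T]
r4 m[cld→φ0] = [T, T, T]
r5 m[φ0→wet] = [T, F, T]
r5 m[φ0→cld] = [T, T, F]
r5 m[φ1→wet] = [T, F, F]
r5 m[φ1→rain] = [T, T, T]
r5 m[φ2→fog] = [T, F, F]
r5 m[φ2→rain] = [T, T, T]
r5 m[φ3→rain] = [T, F, F]
r5 m[wet→φ0] = [T, F, F]
r5 m[wet→φ1] = [T, F, T]
r5 m[fog→φ2] = [T, T, T]
r5 m[rain→φ1] = [T, F, F]
r5 m[rain→φ2] = [T, F, F]
r5 m[rain→φ3] = [T, T, T]
r5 m[cld→φ0] = [T, T, T]
fixed point reached at round 5
b[fog] = ⊗ incoming = [T, F, F]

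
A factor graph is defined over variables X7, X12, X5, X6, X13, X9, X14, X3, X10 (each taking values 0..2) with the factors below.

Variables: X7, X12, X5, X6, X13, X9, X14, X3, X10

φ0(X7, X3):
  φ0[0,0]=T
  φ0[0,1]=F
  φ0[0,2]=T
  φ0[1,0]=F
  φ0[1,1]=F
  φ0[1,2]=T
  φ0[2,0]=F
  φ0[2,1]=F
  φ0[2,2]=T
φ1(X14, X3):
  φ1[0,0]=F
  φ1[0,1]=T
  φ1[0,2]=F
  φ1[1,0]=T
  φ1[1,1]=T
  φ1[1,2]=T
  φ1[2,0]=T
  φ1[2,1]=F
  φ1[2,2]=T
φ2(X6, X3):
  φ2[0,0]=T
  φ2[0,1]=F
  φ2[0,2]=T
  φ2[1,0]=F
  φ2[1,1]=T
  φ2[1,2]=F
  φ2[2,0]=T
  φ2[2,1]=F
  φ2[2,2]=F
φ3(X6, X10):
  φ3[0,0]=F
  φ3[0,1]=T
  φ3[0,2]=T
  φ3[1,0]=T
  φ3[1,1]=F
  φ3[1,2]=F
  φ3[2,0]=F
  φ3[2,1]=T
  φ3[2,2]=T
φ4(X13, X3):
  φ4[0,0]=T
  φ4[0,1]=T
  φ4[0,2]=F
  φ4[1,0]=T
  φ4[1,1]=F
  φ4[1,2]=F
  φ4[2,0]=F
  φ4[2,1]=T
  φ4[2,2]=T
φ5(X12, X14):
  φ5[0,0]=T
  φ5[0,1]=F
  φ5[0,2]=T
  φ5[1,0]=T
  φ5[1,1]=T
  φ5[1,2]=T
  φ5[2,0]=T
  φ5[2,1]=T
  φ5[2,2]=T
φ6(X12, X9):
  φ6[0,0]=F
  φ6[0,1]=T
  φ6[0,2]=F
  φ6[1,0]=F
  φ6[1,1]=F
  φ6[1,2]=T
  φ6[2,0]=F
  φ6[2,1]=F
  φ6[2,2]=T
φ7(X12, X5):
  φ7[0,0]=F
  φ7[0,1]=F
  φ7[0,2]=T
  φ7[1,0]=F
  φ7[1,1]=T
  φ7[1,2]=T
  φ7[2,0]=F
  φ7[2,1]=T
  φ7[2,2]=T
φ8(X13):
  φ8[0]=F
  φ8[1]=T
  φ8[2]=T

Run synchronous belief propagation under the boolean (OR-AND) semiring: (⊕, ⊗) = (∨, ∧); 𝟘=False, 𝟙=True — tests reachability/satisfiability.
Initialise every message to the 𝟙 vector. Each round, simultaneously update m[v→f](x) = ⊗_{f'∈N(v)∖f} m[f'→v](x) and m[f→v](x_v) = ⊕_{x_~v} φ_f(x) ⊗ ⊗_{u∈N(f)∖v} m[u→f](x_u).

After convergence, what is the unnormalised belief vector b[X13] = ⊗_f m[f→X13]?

b[X13] = [F, T, T]

init: all messages = 𝟙 over 3 values
r1 m[φ0→X7] = [T, T, T]
r1 m[φ0→X3] = [T, F, T]
r1 m[φ1→X14] = [T, T, T]
r1 m[φ1→X3] = [T, T, T]
r1 m[φ2→X6] = [T, T, T]
r1 m[φ2→X3] = [T, T, T]
r1 m[φ3→X6] = [T, T, T]
r1 m[φ3→X10] = [T, T, T]
r1 m[φ4→X13] = [T, T, T]
r1 m[φ4→X3] = [T, T, T]
r1 m[φ5→X12] = [T, T, T]
r1 m[φ5→X14] = [T, T, T]
r1 m[φ6→X12] = [T, T, T]
r1 m[φ6→X9] = [F, T, T]
r1 m[φ7→X12] = [T, T, T]
r1 m[φ7→X5] = [F, T, T]
r1 m[φ8→X13] = [F, T, T]
r1 m[X7→φ0] = [T, T, T]
r1 m[X12→φ5] = [T, T, T]
r1 m[X12→φ6] = [T, T, T]
r1 m[X12→φ7] = [T, T, T]
r1 m[X5→φ7] = [T, T, T]
r1 m[X6→φ2] = [T, T, T]
r1 m[X6→φ3] = [T, T, T]
r1 m[X13→φ4] = [T, T, T]
r1 m[X13→φ8] = [T, T, T]
r1 m[X9→φ6] = [T, T, T]
r1 m[X14→φ1] = [T, T, T]
r1 m[X14→φ5] = [T, T, T]
r1 m[X3→φ0] = [T, T, T]
r1 m[X3→φ1] = [T, T, T]
r1 m[X3→φ2] = [T, T, T]
r1 m[X3→φ4] = [T, T, T]
r1 m[X10→φ3] = [T, T, T]
r2 m[φ0→X7] = [T, T, T]
r2 m[φ0→X3] = [T, F, T]
r2 m[φ1→X14] = [T, T, T]
r2 m[φ1→X3] = [T, T, T]
r2 m[φ2→X6] = [T, T, T]
r2 m[φ2→X3] = [T, T, T]
r2 m[φ3→X6] = [T, T, T]
r2 m[φ3→X10] = [T, T, T]
r2 m[φ4→X13] = [T, T, T]
r2 m[φ4→X3] = [T, T, T]
r2 m[φ5→X12] = [T, T, T]
r2 m[φ5→X14] = [T, T, T]
r2 m[φ6→X12] = [T, T, T]
r2 m[φ6→X9] = [F, T, T]
r2 m[φ7→X12] = [T, T, T]
r2 m[φ7→X5] = [F, T, T]
r2 m[φ8→X13] = [F, T, T]
r2 m[X7→φ0] = [T, T, T]
r2 m[X12→φ5] = [T, T, T]
r2 m[X12→φ6] = [T, T, T]
r2 m[X12→φ7] = [T, T, T]
r2 m[X5→φ7] = [T, T, T]
r2 m[X6→φ2] = [T, T, T]
r2 m[X6→φ3] = [T, T, T]
r2 m[X13→φ4] = [F, T, T]
r2 m[X13→φ8] = [T, T, T]
r2 m[X9→φ6] = [T, T, T]
r2 m[X14→φ1] = [T, T, T]
r2 m[X14→φ5] = [T, T, T]
r2 m[X3→φ0] = [T, T, T]
r2 m[X3→φ1] = [T, F, T]
r2 m[X3→φ2] = [T, F, T]
r2 m[X3→φ4] = [T, F, T]
r2 m[X10→φ3] = [T, T, T]
r3 m[φ0→X7] = [T, T, T]
r3 m[φ0→X3] = [T, F, T]
r3 m[φ1→X14] = [F, T, T]
r3 m[φ1→X3] = [T, T, T]
r3 m[φ2→X6] = [T, F, T]
r3 m[φ2→X3] = [T, T, T]
r3 m[φ3→X6] = [T, T, T]
r3 m[φ3→X10] = [T, T, T]
r3 m[φ4→X13] = [T, T, T]
r3 m[φ4→X3] = [T, T, T]
r3 m[φ5→X12] = [T, T, T]
r3 m[φ5→X14] = [T, T, T]
r3 m[φ6→X12] = [T, T, T]
r3 m[φ6→X9] = [F, T, T]
r3 m[φ7→X12] = [T, T, T]
r3 m[φ7→X5] = [F, T, T]
r3 m[φ8→X13] = [F, T, T]
r3 m[X7→φ0] = [T, T, T]
r3 m[X12→φ5] = [T, T, T]
r3 m[X12→φ6] = [T, T, T]
r3 m[X12→φ7] = [T, T, T]
r3 m[X5→φ7] = [T, T, T]
r3 m[X6→φ2] = [T, T, T]
r3 m[X6→φ3] = [T, T, T]
r3 m[X13→φ4] = [F, T, T]
r3 m[X13→φ8] = [T, T, T]
r3 m[X9→φ6] = [T, T, T]
r3 m[X14→φ1] = [T, T, T]
r3 m[X14→φ5] = [T, T, T]
r3 m[X3→φ0] = [T, T, T]
r3 m[X3→φ1] = [T, F, T]
r3 m[X3→φ2] = [T, F, T]
r3 m[X3→φ4] = [T, F, T]
r3 m[X10→φ3] = [T, T, T]
r4 m[φ0→X7] = [T, T, T]
r4 m[φ0→X3] = [T, F, T]
r4 m[φ1→X14] = [F, T, T]
r4 m[φ1→X3] = [T, T, T]
r4 m[φ2→X6] = [T, F, T]
r4 m[φ2→X3] = [T, T, T]
r4 m[φ3→X6] = [T, T, T]
r4 m[φ3→X10] = [T, T, T]
r4 m[φ4→X13] = [T, T, T]
r4 m[φ4→X3] = [T, T, T]
r4 m[φ5→X12] = [T, T, T]
r4 m[φ5→X14] = [T, T, T]
r4 m[φ6→X12] = [T, T, T]
r4 m[φ6→X9] = [F, T, T]
r4 m[φ7→X12] = [T, T, T]
r4 m[φ7→X5] = [F, T, T]
r4 m[φ8→X13] = [F, T, T]
r4 m[X7→φ0] = [T, T, T]
r4 m[X12→φ5] = [T, T, T]
r4 m[X12→φ6] = [T, T, T]
r4 m[X12→φ7] = [T, T, T]
r4 m[X5→φ7] = [T, T, T]
r4 m[X6→φ2] = [T, T, T]
r4 m[X6→φ3] = [T, F, T]
r4 m[X13→φ4] = [F, T, T]
r4 m[X13→φ8] = [T, T, T]
r4 m[X9→φ6] = [T, T, T]
r4 m[X14→φ1] = [T, T, T]
r4 m[X14→φ5] = [F, T, T]
r4 m[X3→φ0] = [T, T, T]
r4 m[X3→φ1] = [T, F, T]
r4 m[X3→φ2] = [T, F, T]
r4 m[X3→φ4] = [T, F, T]
r4 m[X10→φ3] = [T, T, T]
r5 m[φ0→X7] = [T, T, T]
r5 m[φ0→X3] = [T, F, T]
r5 m[φ1→X14] = [F, T, T]
r5 m[φ1→X3] = [T, T, T]
r5 m[φ2→X6] = [T, F, T]
r5 m[φ2→X3] = [T, T, T]
r5 m[φ3→X6] = [T, T, T]
r5 m[φ3→X10] = [F, T, T]
r5 m[φ4→X13] = [T, T, T]
r5 m[φ4→X3] = [T, T, T]
r5 m[φ5→X12] = [T, T, T]
r5 m[φ5→X14] = [T, T, T]
r5 m[φ6→X12] = [T, T, T]
r5 m[φ6→X9] = [F, T, T]
r5 m[φ7→X12] = [T, T, T]
r5 m[φ7→X5] = [F, T, T]
r5 m[φ8→X13] = [F, T, T]
r5 m[X7→φ0] = [T, T, T]
r5 m[X12→φ5] = [T, T, T]
r5 m[X12→φ6] = [T, T, T]
r5 m[X12→φ7] = [T, T, T]
r5 m[X5→φ7] = [T, T, T]
r5 m[X6→φ2] = [T, T, T]
r5 m[X6→φ3] = [T, F, T]
r5 m[X13→φ4] = [F, T, T]
r5 m[X13→φ8] = [T, T, T]
r5 m[X9→φ6] = [T, T, T]
r5 m[X14→φ1] = [T, T, T]
r5 m[X14→φ5] = [F, T, T]
r5 m[X3→φ0] = [T, T, T]
r5 m[X3→φ1] = [T, F, T]
r5 m[X3→φ2] = [T, F, T]
r5 m[X3→φ4] = [T, F, T]
r5 m[X10→φ3] = [T, T, T]
r6 m[φ0→X7] = [T, T, T]
r6 m[φ0→X3] = [T, F, T]
r6 m[φ1→X14] = [F, T, T]
r6 m[φ1→X3] = [T, T, T]
r6 m[φ2→X6] = [T, F, T]
r6 m[φ2→X3] = [T, T, T]
r6 m[φ3→X6] = [T, T, T]
r6 m[φ3→X10] = [F, T, T]
r6 m[φ4→X13] = [T, T, T]
r6 m[φ4→X3] = [T, T, T]
r6 m[φ5→X12] = [T, T, T]
r6 m[φ5→X14] = [T, T, T]
r6 m[φ6→X12] = [T, T, T]
r6 m[φ6→X9] = [F, T, T]
r6 m[φ7→X12] = [T, T, T]
r6 m[φ7→X5] = [F, T, T]
r6 m[φ8→X13] = [F, T, T]
r6 m[X7→φ0] = [T, T, T]
r6 m[X12→φ5] = [T, T, T]
r6 m[X12→φ6] = [T, T, T]
r6 m[X12→φ7] = [T, T, T]
r6 m[X5→φ7] = [T, T, T]
r6 m[X6→φ2] = [T, T, T]
r6 m[X6→φ3] = [T, F, T]
r6 m[X13→φ4] = [F, T, T]
r6 m[X13→φ8] = [T, T, T]
r6 m[X9→φ6] = [T, T, T]
r6 m[X14→φ1] = [T, T, T]
r6 m[X14→φ5] = [F, T, T]
r6 m[X3→φ0] = [T, T, T]
r6 m[X3→φ1] = [T, F, T]
r6 m[X3→φ2] = [T, F, T]
r6 m[X3→φ4] = [T, F, T]
r6 m[X10→φ3] = [T, T, T]
fixed point reached at round 6
b[X13] = ⊗ incoming = [F, T, T]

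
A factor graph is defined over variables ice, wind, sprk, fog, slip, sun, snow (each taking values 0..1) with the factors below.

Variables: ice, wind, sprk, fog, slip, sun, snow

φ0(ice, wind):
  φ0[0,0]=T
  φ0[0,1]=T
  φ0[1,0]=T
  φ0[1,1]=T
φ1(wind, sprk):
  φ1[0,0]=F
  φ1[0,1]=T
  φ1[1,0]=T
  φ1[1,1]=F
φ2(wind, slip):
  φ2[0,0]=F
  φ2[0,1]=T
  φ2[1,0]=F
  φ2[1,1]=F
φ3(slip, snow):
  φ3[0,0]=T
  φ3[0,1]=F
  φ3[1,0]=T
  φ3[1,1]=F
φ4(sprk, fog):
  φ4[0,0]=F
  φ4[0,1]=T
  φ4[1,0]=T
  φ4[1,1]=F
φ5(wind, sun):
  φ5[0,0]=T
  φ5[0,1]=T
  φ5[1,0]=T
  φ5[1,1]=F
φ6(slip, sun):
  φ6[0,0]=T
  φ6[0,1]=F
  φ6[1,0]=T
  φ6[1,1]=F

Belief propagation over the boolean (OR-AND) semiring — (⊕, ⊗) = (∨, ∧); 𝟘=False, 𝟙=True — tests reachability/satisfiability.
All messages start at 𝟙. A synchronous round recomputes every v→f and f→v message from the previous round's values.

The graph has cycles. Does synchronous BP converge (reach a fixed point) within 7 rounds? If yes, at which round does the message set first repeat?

CONVERGED at round 6

init: all messages = 𝟙 over 2 values
r1 m[φ0→ice] = [T, T]
r1 m[φ0→wind] = [T, T]
r1 m[φ1→wind] = [T, T]
r1 m[φ1→sprk] = [T, T]
r1 m[φ2→wind] = [T, F]
r1 m[φ2→slip] = [F, T]
r1 m[φ3→slip] = [T, T]
r1 m[φ3→snow] = [T, F]
r1 m[φ4→sprk] = [T, T]
r1 m[φ4→fog] = [T, T]
r1 m[φ5→wind] = [T, T]
r1 m[φ5→sun] = [T, T]
r1 m[φ6→slip] = [T, T]
r1 m[φ6→sun] = [T, F]
r1 m[ice→φ0] = [T, T]
r1 m[wind→φ0] = [T, T]
r1 m[wind→φ1] = [T, T]
r1 m[wind→φ2] = [T, T]
r1 m[wind→φ5] = [T, T]
r1 m[sprk→φ1] = [T, T]
r1 m[sprk→φ4] = [T, T]
r1 m[fog→φ4] = [T, T]
r1 m[slip→φ2] = [T, T]
r1 m[slip→φ3] = [T, T]
r1 m[slip→φ6] = [T, T]
r1 m[sun→φ5] = [T, T]
r1 m[sun→φ6] = [T, T]
r1 m[snow→φ3] = [T, T]
r2 m[φ0→ice] = [T, T]
r2 m[φ0→wind] = [T, T]
r2 m[φ1→wind] = [T, T]
r2 m[φ1→sprk] = [T, T]
r2 m[φ2→wind] = [T, F]
r2 m[φ2→slip] = [F, T]
r2 m[φ3→slip] = [T, T]
r2 m[φ3→snow] = [T, F]
r2 m[φ4→sprk] = [T, T]
r2 m[φ4→fog] = [T, T]
r2 m[φ5→wind] = [T, T]
r2 m[φ5→sun] = [T, T]
r2 m[φ6→slip] = [T, T]
r2 m[φ6→sun] = [T, F]
r2 m[ice→φ0] = [T, T]
r2 m[wind→φ0] = [T, F]
r2 m[wind→φ1] = [T, F]
r2 m[wind→φ2] = [T, T]
r2 m[wind→φ5] = [T, F]
r2 m[sprk→φ1] = [T, T]
r2 m[sprk→φ4] = [T, T]
r2 m[fog→φ4] = [T, T]
r2 m[slip→φ2] = [T, T]
r2 m[slip→φ3] = [F, T]
r2 m[slip→φ6] = [F, T]
r2 m[sun→φ5] = [T, F]
r2 m[sun→φ6] = [T, T]
r2 m[snow→φ3] = [T, T]
r3 m[φ0→ice] = [T, T]
r3 m[φ0→wind] = [T, T]
r3 m[φ1→wind] = [T, T]
r3 m[φ1→sprk] = [F, T]
r3 m[φ2→wind] = [T, F]
r3 m[φ2→slip] = [F, T]
r3 m[φ3→slip] = [T, T]
r3 m[φ3→snow] = [T, F]
r3 m[φ4→sprk] = [T, T]
r3 m[φ4→fog] = [T, T]
r3 m[φ5→wind] = [T, T]
r3 m[φ5→sun] = [T, T]
r3 m[φ6→slip] = [T, T]
r3 m[φ6→sun] = [T, F]
r3 m[ice→φ0] = [T, T]
r3 m[wind→φ0] = [T, F]
r3 m[wind→φ1] = [T, F]
r3 m[wind→φ2] = [T, T]
r3 m[wind→φ5] = [T, F]
r3 m[sprk→φ1] = [T, T]
r3 m[sprk→φ4] = [T, T]
r3 m[fog→φ4] = [T, T]
r3 m[slip→φ2] = [T, T]
r3 m[slip→φ3] = [F, T]
r3 m[slip→φ6] = [F, T]
r3 m[sun→φ5] = [T, F]
r3 m[sun→φ6] = [T, T]
r3 m[snow→φ3] = [T, T]
r4 m[φ0→ice] = [T, T]
r4 m[φ0→wind] = [T, T]
r4 m[φ1→wind] = [T, T]
r4 m[φ1→sprk] = [F, T]
r4 m[φ2→wind] = [T, F]
r4 m[φ2→slip] = [F, T]
r4 m[φ3→slip] = [T, T]
r4 m[φ3→snow] = [T, F]
r4 m[φ4→sprk] = [T, T]
r4 m[φ4→fog] = [T, T]
r4 m[φ5→wind] = [T, T]
r4 m[φ5→sun] = [T, T]
r4 m[φ6→slip] = [T, T]
r4 m[φ6→sun] = [T, F]
r4 m[ice→φ0] = [T, T]
r4 m[wind→φ0] = [T, F]
r4 m[wind→φ1] = [T, F]
r4 m[wind→φ2] = [T, T]
r4 m[wind→φ5] = [T, F]
r4 m[sprk→φ1] = [T, T]
r4 m[sprk→φ4] = [F, T]
r4 m[fog→φ4] = [T, T]
r4 m[slip→φ2] = [T, T]
r4 m[slip→φ3] = [F, T]
r4 m[slip→φ6] = [F, T]
r4 m[sun→φ5] = [T, F]
r4 m[sun→φ6] = [T, T]
r4 m[snow→φ3] = [T, T]
r5 m[φ0→ice] = [T, T]
r5 m[φ0→wind] = [T, T]
r5 m[φ1→wind] = [T, T]
r5 m[φ1→sprk] = [F, T]
r5 m[φ2→wind] = [T, F]
r5 m[φ2→slip] = [F, T]
r5 m[φ3→slip] = [T, T]
r5 m[φ3→snow] = [T, F]
r5 m[φ4→sprk] = [T, T]
r5 m[φ4→fog] = [T, F]
r5 m[φ5→wind] = [T, T]
r5 m[φ5→sun] = [T, T]
r5 m[φ6→slip] = [T, T]
r5 m[φ6→sun] = [T, F]
r5 m[ice→φ0] = [T, T]
r5 m[wind→φ0] = [T, F]
r5 m[wind→φ1] = [T, F]
r5 m[wind→φ2] = [T, T]
r5 m[wind→φ5] = [T, F]
r5 m[sprk→φ1] = [T, T]
r5 m[sprk→φ4] = [F, T]
r5 m[fog→φ4] = [T, T]
r5 m[slip→φ2] = [T, T]
r5 m[slip→φ3] = [F, T]
r5 m[slip→φ6] = [F, T]
r5 m[sun→φ5] = [T, F]
r5 m[sun→φ6] = [T, T]
r5 m[snow→φ3] = [T, T]
r6 m[φ0→ice] = [T, T]
r6 m[φ0→wind] = [T, T]
r6 m[φ1→wind] = [T, T]
r6 m[φ1→sprk] = [F, T]
r6 m[φ2→wind] = [T, F]
r6 m[φ2→slip] = [F, T]
r6 m[φ3→slip] = [T, T]
r6 m[φ3→snow] = [T, F]
r6 m[φ4→sprk] = [T, T]
r6 m[φ4→fog] = [T, F]
r6 m[φ5→wind] = [T, T]
r6 m[φ5→sun] = [T, T]
r6 m[φ6→slip] = [T, T]
r6 m[φ6→sun] = [T, F]
r6 m[ice→φ0] = [T, T]
r6 m[wind→φ0] = [T, F]
r6 m[wind→φ1] = [T, F]
r6 m[wind→φ2] = [T, T]
r6 m[wind→φ5] = [T, F]
r6 m[sprk→φ1] = [T, T]
r6 m[sprk→φ4] = [F, T]
r6 m[fog→φ4] = [T, T]
r6 m[slip→φ2] = [T, T]
r6 m[slip→φ3] = [F, T]
r6 m[slip→φ6] = [F, T]
r6 m[sun→φ5] = [T, F]
r6 m[sun→φ6] = [T, T]
r6 m[snow→φ3] = [T, T]
fixed point reached at round 6
messages reach a fixed point at round 6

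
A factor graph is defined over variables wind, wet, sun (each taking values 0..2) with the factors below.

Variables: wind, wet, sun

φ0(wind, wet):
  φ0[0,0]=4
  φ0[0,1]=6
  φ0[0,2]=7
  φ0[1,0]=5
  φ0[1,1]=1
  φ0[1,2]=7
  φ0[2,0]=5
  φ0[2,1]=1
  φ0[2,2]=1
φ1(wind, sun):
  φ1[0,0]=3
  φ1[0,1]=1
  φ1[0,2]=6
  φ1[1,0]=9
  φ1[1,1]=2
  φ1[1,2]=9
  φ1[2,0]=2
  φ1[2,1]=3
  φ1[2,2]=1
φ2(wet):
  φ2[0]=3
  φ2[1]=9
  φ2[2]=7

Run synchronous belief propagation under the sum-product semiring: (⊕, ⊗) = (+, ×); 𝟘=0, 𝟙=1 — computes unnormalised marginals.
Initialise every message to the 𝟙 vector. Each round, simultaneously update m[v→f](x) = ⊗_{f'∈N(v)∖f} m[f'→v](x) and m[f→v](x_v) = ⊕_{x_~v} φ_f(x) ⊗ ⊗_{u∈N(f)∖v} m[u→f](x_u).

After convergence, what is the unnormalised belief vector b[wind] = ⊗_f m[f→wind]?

init: all messages = 𝟙 over 3 values
r1 m[φ0→wind] = [17, 13, 7]
r1 m[φ0→wet] = [14, 8, 15]
r1 m[φ1→wind] = [10, 20, 6]
r1 m[φ1→sun] = [14, 6, 16]
r1 m[φ2→wet] = [3, 9, 7]
r1 m[wind→φ0] = [1, 1, 1]
r1 m[wind→φ1] = [1, 1, 1]
r1 m[wet→φ0] = [1, 1, 1]
r1 m[wet→φ2] = [1, 1, 1]
r1 m[sun→φ1] = [1, 1, 1]
r2 m[φ0→wind] = [17, 13, 7]
r2 m[φ0→wet] = [14, 8, 15]
r2 m[φ1→wind] = [10, 20, 6]
r2 m[φ1→sun] = [14, 6, 16]
r2 m[φ2→wet] = [3, 9, 7]
r2 m[wind→φ0] = [10, 20, 6]
r2 m[wind→φ1] = [17, 13, 7]
r2 m[wet→φ0] = [3, 9, 7]
r2 m[wet→φ2] = [14, 8, 15]
r2 m[sun→φ1] = [1, 1, 1]
r3 m[φ0→wind] = [115, 73, 31]
r3 m[φ0→wet] = [170, 86, 216]
r3 m[φ1→wind] = [10, 20, 6]
r3 m[φ1→sun] = [182, 64, 226]
r3 m[φ2→wet] = [3, 9, 7]
r3 m[wind→φ0] = [10, 20, 6]
r3 m[wind→φ1] = [17, 13, 7]
r3 m[wet→φ0] = [3, 9, 7]
r3 m[wet→φ2] = [14, 8, 15]
r3 m[sun→φ1] = [1, 1, 1]
r4 m[φ0→wind] = [115, 73, 31]
r4 m[φ0→wet] = [170, 86, 216]
r4 m[φ1→wind] = [10, 20, 6]
r4 m[φ1→sun] = [182, 64, 226]
r4 m[φ2→wet] = [3, 9, 7]
r4 m[wind→φ0] = [10, 20, 6]
r4 m[wind→φ1] = [115, 73, 31]
r4 m[wet→φ0] = [3, 9, 7]
r4 m[wet→φ2] = [170, 86, 216]
r4 m[sun→φ1] = [1, 1, 1]
r5 m[φ0→wind] = [115, 73, 31]
r5 m[φ0→wet] = [170, 86, 216]
r5 m[φ1→wind] = [10, 20, 6]
r5 m[φ1→sun] = [1064, 354, 1378]
r5 m[φ2→wet] = [3, 9, 7]
r5 m[wind→φ0] = [10, 20, 6]
r5 m[wind→φ1] = [115, 73, 31]
r5 m[wet→φ0] = [3, 9, 7]
r5 m[wet→φ2] = [170, 86, 216]
r5 m[sun→φ1] = [1, 1, 1]
r6 m[φ0→wind] = [115, 73, 31]
r6 m[φ0→wet] = [170, 86, 216]
r6 m[φ1→wind] = [10, 20, 6]
r6 m[φ1→sun] = [1064, 354, 1378]
r6 m[φ2→wet] = [3, 9, 7]
r6 m[wind→φ0] = [10, 20, 6]
r6 m[wind→φ1] = [115, 73, 31]
r6 m[wet→φ0] = [3, 9, 7]
r6 m[wet→φ2] = [170, 86, 216]
r6 m[sun→φ1] = [1, 1, 1]
fixed point reached at round 6
b[wind] = ⊗ incoming = [1150, 1460, 186]

b[wind] = [1150, 1460, 186]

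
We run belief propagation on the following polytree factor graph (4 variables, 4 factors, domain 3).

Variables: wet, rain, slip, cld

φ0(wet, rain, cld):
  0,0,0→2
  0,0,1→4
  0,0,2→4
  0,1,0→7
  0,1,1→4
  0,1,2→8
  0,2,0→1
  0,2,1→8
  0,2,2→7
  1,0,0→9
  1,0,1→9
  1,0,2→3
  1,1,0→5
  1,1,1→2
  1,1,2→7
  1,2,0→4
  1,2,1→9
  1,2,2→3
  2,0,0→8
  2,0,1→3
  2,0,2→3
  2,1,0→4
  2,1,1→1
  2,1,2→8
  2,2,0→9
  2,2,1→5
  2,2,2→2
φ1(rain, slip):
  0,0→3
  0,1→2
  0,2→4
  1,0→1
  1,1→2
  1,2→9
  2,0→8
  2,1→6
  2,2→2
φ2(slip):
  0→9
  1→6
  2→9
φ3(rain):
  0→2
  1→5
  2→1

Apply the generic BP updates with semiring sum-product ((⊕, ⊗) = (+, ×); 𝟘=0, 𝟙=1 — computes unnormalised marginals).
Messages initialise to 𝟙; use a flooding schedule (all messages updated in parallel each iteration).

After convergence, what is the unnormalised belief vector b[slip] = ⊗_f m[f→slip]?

init: all messages = 𝟙 over 3 values
r1 m[φ0→wet] = [45, 51, 43]
r1 m[φ0→rain] = [45, 46, 48]
r1 m[φ0→cld] = [49, 45, 45]
r1 m[φ1→rain] = [9, 12, 16]
r1 m[φ1→slip] = [12, 10, 15]
r1 m[φ2→slip] = [9, 6, 9]
r1 m[φ3→rain] = [2, 5, 1]
r1 m[wet→φ0] = [1, 1, 1]
r1 m[rain→φ0] = [1, 1, 1]
r1 m[rain→φ1] = [1, 1, 1]
r1 m[rain→φ3] = [1, 1, 1]
r1 m[slip→φ1] = [1, 1, 1]
r1 m[slip→φ2] = [1, 1, 1]
r1 m[cld→φ0] = [1, 1, 1]
r2 m[φ0→wet] = [45, 51, 43]
r2 m[φ0→rain] = [45, 46, 48]
r2 m[φ0→cld] = [49, 45, 45]
r2 m[φ1→rain] = [9, 12, 16]
r2 m[φ1→slip] = [12, 10, 15]
r2 m[φ2→slip] = [9, 6, 9]
r2 m[φ3→rain] = [2, 5, 1]
r2 m[wet→φ0] = [1, 1, 1]
r2 m[rain→φ0] = [18, 60, 16]
r2 m[rain→φ1] = [90, 230, 48]
r2 m[rain→φ3] = [405, 552, 768]
r2 m[slip→φ1] = [9, 6, 9]
r2 m[slip→φ2] = [12, 10, 15]
r2 m[cld→φ0] = [1, 1, 1]
r3 m[φ0→wet] = [1576, 1474, 1288]
r3 m[φ0→rain] = [45, 46, 48]
r3 m[φ0→cld] = [1526, 1060, 1752]
r3 m[φ1→rain] = [75, 102, 126]
r3 m[φ1→slip] = [884, 928, 2526]
r3 m[φ2→slip] = [9, 6, 9]
r3 m[φ3→rain] = [2, 5, 1]
r3 m[wet→φ0] = [1, 1, 1]
r3 m[rain→φ0] = [18, 60, 16]
r3 m[rain→φ1] = [90, 230, 48]
r3 m[rain→φ3] = [405, 552, 768]
r3 m[slip→φ1] = [9, 6, 9]
r3 m[slip→φ2] = [12, 10, 15]
r3 m[cld→φ0] = [1, 1, 1]
r4 m[φ0→wet] = [1576, 1474, 1288]
r4 m[φ0→rain] = [45, 46, 48]
r4 m[φ0→cld] = [1526, 1060, 1752]
r4 m[φ1→rain] = [75, 102, 126]
r4 m[φ1→slip] = [884, 928, 2526]
r4 m[φ2→slip] = [9, 6, 9]
r4 m[φ3→rain] = [2, 5, 1]
r4 m[wet→φ0] = [1, 1, 1]
r4 m[rain→φ0] = [150, 510, 126]
r4 m[rain→φ1] = [90, 230, 48]
r4 m[rain→φ3] = [3375, 4692, 6048]
r4 m[slip→φ1] = [9, 6, 9]
r4 m[slip→φ2] = [884, 928, 2526]
r4 m[cld→φ0] = [1, 1, 1]
r5 m[φ0→wet] = [13206, 12306, 10746]
r5 m[φ0→rain] = [45, 46, 48]
r5 m[φ0→cld] = [12774, 8742, 14742]
r5 m[φ1→rain] = [75, 102, 126]
r5 m[φ1→slip] = [884, 928, 2526]
r5 m[φ2→slip] = [9, 6, 9]
r5 m[φ3→rain] = [2, 5, 1]
r5 m[wet→φ0] = [1, 1, 1]
r5 m[rain→φ0] = [150, 510, 126]
r5 m[rain→φ1] = [90, 230, 48]
r5 m[rain→φ3] = [3375, 4692, 6048]
r5 m[slip→φ1] = [9, 6, 9]
r5 m[slip→φ2] = [884, 928, 2526]
r5 m[cld→φ0] = [1, 1, 1]
r6 m[φ0→wet] = [13206, 12306, 10746]
r6 m[φ0→rain] = [45, 46, 48]
r6 m[φ0→cld] = [12774, 8742, 14742]
r6 m[φ1→rain] = [75, 102, 126]
r6 m[φ1→slip] = [884, 928, 2526]
r6 m[φ2→slip] = [9, 6, 9]
r6 m[φ3→rain] = [2, 5, 1]
r6 m[wet→φ0] = [1, 1, 1]
r6 m[rain→φ0] = [150, 510, 126]
r6 m[rain→φ1] = [90, 230, 48]
r6 m[rain→φ3] = [3375, 4692, 6048]
r6 m[slip→φ1] = [9, 6, 9]
r6 m[slip→φ2] = [884, 928, 2526]
r6 m[cld→φ0] = [1, 1, 1]
fixed point reached at round 6
b[slip] = ⊗ incoming = [7956, 5568, 22734]

b[slip] = [7956, 5568, 22734]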